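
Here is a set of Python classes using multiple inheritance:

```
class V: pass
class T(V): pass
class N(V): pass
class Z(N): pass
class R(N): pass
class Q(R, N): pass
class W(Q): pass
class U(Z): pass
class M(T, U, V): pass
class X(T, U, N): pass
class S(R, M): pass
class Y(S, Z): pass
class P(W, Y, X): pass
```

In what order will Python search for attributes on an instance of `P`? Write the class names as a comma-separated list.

L[P] = P + merge(L[W], L[Y], L[X], [W Y X])
  take W:  [W Q R N V object] + [Y S R M T U Z N V object] + [X T U Z N V object] + [W Y X]
  take Q:  [Q R N V object] + [Y S R M T U Z N V object] + [X T U Z N V object] + [Y X]
  take Y:  [R N V object] + [Y S R M T U Z N V object] + [X T U Z N V object] + [Y X]
  take S:  [R N V object] + [S R M T U Z N V object] + [X T U Z N V object] + [X]
  take R:  [R N V object] + [R M T U Z N V object] + [X T U Z N V object] + [X]
  take M:  [N V object] + [M T U Z N V object] + [X T U Z N V object] + [X]
  take X:  [N V object] + [T U Z N V object] + [X T U Z N V object] + [X]
  take T:  [N V object] + [T U Z N V object] + [T U Z N V object]
  take U:  [N V object] + [U Z N V object] + [U Z N V object]
  take Z:  [N V object] + [Z N V object] + [Z N V object]
  take N:  [N V object] + [N V object] + [N V object]
  take V:  [V object] + [V object] + [V object]
  take object:  [object] + [object] + [object]

P, W, Q, Y, S, R, M, X, T, U, Z, N, V, object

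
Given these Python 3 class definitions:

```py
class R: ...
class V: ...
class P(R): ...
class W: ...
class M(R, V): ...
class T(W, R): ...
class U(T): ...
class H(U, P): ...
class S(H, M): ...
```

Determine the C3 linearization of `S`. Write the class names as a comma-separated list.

S, H, U, T, W, P, M, R, V, object

L[S] = S + merge(L[H], L[M], [H M])
  take H:  [H U T W P R object] + [M R V object] + [H M]
  take U:  [U T W P R object] + [M R V object] + [M]
  take T:  [T W P R object] + [M R V object] + [M]
  take W:  [W P R object] + [M R V object] + [M]
  take P:  [P R object] + [M R V object] + [M]
  take M:  [R object] + [M R V object] + [M]
  take R:  [R object] + [R V object]
  take V:  [object] + [V object]
  take object:  [object] + [object]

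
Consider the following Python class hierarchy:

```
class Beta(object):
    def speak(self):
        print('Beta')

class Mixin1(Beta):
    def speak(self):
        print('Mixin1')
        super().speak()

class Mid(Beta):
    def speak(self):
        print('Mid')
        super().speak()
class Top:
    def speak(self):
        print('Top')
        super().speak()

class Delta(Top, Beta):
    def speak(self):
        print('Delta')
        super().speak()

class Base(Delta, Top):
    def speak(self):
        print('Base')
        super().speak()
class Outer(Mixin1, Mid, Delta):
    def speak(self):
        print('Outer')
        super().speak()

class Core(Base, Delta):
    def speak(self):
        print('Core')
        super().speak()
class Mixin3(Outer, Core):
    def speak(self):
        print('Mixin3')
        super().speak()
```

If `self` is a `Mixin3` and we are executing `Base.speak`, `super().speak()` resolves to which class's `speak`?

L[Mixin3] = Mixin3 + merge(L[Outer], L[Core], [Outer Core])
  take Outer:  [Outer Mixin1 Mid Delta Top Beta object] + [Core Base Delta Top Beta object] + [Outer Core]
  take Mixin1:  [Mixin1 Mid Delta Top Beta object] + [Core Base Delta Top Beta object] + [Core]
  take Mid:  [Mid Delta Top Beta object] + [Core Base Delta Top Beta object] + [Core]
  take Core:  [Delta Top Beta object] + [Core Base Delta Top Beta object] + [Core]
  take Base:  [Delta Top Beta object] + [Base Delta Top Beta object]
  take Delta:  [Delta Top Beta object] + [Delta Top Beta object]
  take Top:  [Top Beta object] + [Top Beta object]
  take Beta:  [Beta object] + [Beta object]
  take object:  [object] + [object]
MRO: Mixin3 Outer Mixin1 Mid Core Base Delta Top Beta object
super() in Base.speak on a Mixin3 instance goes to the class after Base in Mixin3's MRO: Delta.

Delta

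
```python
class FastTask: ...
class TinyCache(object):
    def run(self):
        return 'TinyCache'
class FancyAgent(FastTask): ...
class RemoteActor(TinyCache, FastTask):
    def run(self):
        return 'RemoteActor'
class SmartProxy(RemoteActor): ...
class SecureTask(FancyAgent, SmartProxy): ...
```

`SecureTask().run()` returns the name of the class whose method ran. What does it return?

RemoteActor

L[SecureTask] = SecureTask + merge(L[FancyAgent], L[SmartProxy], [FancyAgent SmartProxy])
  take FancyAgent:  [FancyAgent FastTask object] + [SmartProxy RemoteActor TinyCache FastTask object] + [FancyAgent SmartProxy]
  take SmartProxy:  [FastTask object] + [SmartProxy RemoteActor TinyCache FastTask object] + [SmartProxy]
  take RemoteActor:  [FastTask object] + [RemoteActor TinyCache FastTask object]
  take TinyCache:  [FastTask object] + [TinyCache FastTask object]
  take FastTask:  [FastTask object] + [FastTask object]
  take object:  [object] + [object]
MRO: SecureTask FancyAgent SmartProxy RemoteActor TinyCache FastTask object
run is defined in: RemoteActor, TinyCache. First along the MRO is RemoteActor.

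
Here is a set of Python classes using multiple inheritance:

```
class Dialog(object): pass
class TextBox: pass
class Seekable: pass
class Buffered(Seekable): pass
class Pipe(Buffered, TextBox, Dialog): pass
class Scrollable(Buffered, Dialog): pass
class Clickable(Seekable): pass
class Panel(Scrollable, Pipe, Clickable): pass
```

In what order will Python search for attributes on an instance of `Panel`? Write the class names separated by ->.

L[Panel] = Panel + merge(L[Scrollable], L[Pipe], L[Clickable], [Scrollable Pipe Clickable])
  take Scrollable:  [Scrollable Buffered Seekable Dialog object] + [Pipe Buffered Seekable TextBox Dialog object] + [Clickable Seekable object] + [Scrollable Pipe Clickable]
  take Pipe:  [Buffered Seekable Dialog object] + [Pipe Buffered Seekable TextBox Dialog object] + [Clickable Seekable object] + [Pipe Clickable]
  take Buffered:  [Buffered Seekable Dialog object] + [Buffered Seekable TextBox Dialog object] + [Clickable Seekable object] + [Clickable]
  take Clickable:  [Seekable Dialog object] + [Seekable TextBox Dialog object] + [Clickable Seekable object] + [Clickable]
  take Seekable:  [Seekable Dialog object] + [Seekable TextBox Dialog object] + [Seekable object]
  take TextBox:  [Dialog object] + [TextBox Dialog object] + [object]
  take Dialog:  [Dialog object] + [Dialog object] + [object]
  take object:  [object] + [object] + [object]

Panel -> Scrollable -> Pipe -> Buffered -> Clickable -> Seekable -> TextBox -> Dialog -> object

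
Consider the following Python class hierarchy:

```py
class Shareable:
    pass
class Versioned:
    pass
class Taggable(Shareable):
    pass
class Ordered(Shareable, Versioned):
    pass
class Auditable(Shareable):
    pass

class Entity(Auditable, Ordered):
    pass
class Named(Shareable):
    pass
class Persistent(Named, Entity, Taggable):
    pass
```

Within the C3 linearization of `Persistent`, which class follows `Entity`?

Auditable

L[Persistent] = Persistent + merge(L[Named], L[Entity], L[Taggable], [Named Entity Taggable])
  take Named:  [Named Shareable object] + [Entity Auditable Ordered Shareable Versioned object] + [Taggable Shareable object] + [Named Entity Taggable]
  take Entity:  [Shareable object] + [Entity Auditable Ordered Shareable Versioned object] + [Taggable Shareable object] + [Entity Taggable]
  take Auditable:  [Shareable object] + [Auditable Ordered Shareable Versioned object] + [Taggable Shareable object] + [Taggable]
  take Ordered:  [Shareable object] + [Ordered Shareable Versioned object] + [Taggable Shareable object] + [Taggable]
  take Taggable:  [Shareable object] + [Shareable Versioned object] + [Taggable Shareable object] + [Taggable]
  take Shareable:  [Shareable object] + [Shareable Versioned object] + [Shareable object]
  take Versioned:  [object] + [Versioned object] + [object]
  take object:  [object] + [object] + [object]
MRO: Persistent Named Entity Auditable Ordered Taggable Shareable Versioned object
Entity is at position 2; next is Auditable.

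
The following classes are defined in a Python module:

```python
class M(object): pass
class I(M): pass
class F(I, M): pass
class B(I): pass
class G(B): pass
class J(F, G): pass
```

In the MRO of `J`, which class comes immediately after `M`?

L[J] = J + merge(L[F], L[G], [F G])
  take F:  [F I M object] + [G B I M object] + [F G]
  take G:  [I M object] + [G B I M object] + [G]
  take B:  [I M object] + [B I M object]
  take I:  [I M object] + [I M object]
  take M:  [M object] + [M object]
  take object:  [object] + [object]
MRO: J F G B I M object
M is at position 5; next is object.

object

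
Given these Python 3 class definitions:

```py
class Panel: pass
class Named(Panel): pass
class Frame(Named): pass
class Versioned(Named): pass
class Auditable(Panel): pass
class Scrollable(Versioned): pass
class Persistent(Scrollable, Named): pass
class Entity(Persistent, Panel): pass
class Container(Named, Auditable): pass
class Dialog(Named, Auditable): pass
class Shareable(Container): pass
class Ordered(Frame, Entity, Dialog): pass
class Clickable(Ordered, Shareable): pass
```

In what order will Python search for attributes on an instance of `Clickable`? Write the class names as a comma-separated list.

L[Clickable] = Clickable + merge(L[Ordered], L[Shareable], [Ordered Shareable])
  take Ordered:  [Ordered Frame Entity Persistent Scrollable Versioned Dialog Named Auditable Panel object] + [Shareable Container Named Auditable Panel object] + [Ordered Shareable]
  take Frame:  [Frame Entity Persistent Scrollable Versioned Dialog Named Auditable Panel object] + [Shareable Container Named Auditable Panel object] + [Shareable]
  take Entity:  [Entity Persistent Scrollable Versioned Dialog Named Auditable Panel object] + [Shareable Container Named Auditable Panel object] + [Shareable]
  take Persistent:  [Persistent Scrollable Versioned Dialog Named Auditable Panel object] + [Shareable Container Named Auditable Panel object] + [Shareable]
  take Scrollable:  [Scrollable Versioned Dialog Named Auditable Panel object] + [Shareable Container Named Auditable Panel object] + [Shareable]
  take Versioned:  [Versioned Dialog Named Auditable Panel object] + [Shareable Container Named Auditable Panel object] + [Shareable]
  take Dialog:  [Dialog Named Auditable Panel object] + [Shareable Container Named Auditable Panel object] + [Shareable]
  take Shareable:  [Named Auditable Panel object] + [Shareable Container Named Auditable Panel object] + [Shareable]
  take Container:  [Named Auditable Panel object] + [Container Named Auditable Panel object]
  take Named:  [Named Auditable Panel object] + [Named Auditable Panel object]
  take Auditable:  [Auditable Panel object] + [Auditable Panel object]
  take Panel:  [Panel object] + [Panel object]
  take object:  [object] + [object]

Clickable, Ordered, Frame, Entity, Persistent, Scrollable, Versioned, Dialog, Shareable, Container, Named, Auditable, Panel, object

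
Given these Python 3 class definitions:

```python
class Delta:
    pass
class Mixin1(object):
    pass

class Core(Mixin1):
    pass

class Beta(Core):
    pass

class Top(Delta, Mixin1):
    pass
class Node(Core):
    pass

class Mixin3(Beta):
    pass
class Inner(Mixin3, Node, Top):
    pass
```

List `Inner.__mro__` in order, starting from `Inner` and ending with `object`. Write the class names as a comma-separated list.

Inner, Mixin3, Beta, Node, Core, Top, Delta, Mixin1, object

L[Inner] = Inner + merge(L[Mixin3], L[Node], L[Top], [Mixin3 Node Top])
  take Mixin3:  [Mixin3 Beta Core Mixin1 object] + [Node Core Mixin1 object] + [Top Delta Mixin1 object] + [Mixin3 Node Top]
  take Beta:  [Beta Core Mixin1 object] + [Node Core Mixin1 object] + [Top Delta Mixin1 object] + [Node Top]
  take Node:  [Core Mixin1 object] + [Node Core Mixin1 object] + [Top Delta Mixin1 object] + [Node Top]
  take Core:  [Core Mixin1 object] + [Core Mixin1 object] + [Top Delta Mixin1 object] + [Top]
  take Top:  [Mixin1 object] + [Mixin1 object] + [Top Delta Mixin1 object] + [Top]
  take Delta:  [Mixin1 object] + [Mixin1 object] + [Delta Mixin1 object]
  take Mixin1:  [Mixin1 object] + [Mixin1 object] + [Mixin1 object]
  take object:  [object] + [object] + [object]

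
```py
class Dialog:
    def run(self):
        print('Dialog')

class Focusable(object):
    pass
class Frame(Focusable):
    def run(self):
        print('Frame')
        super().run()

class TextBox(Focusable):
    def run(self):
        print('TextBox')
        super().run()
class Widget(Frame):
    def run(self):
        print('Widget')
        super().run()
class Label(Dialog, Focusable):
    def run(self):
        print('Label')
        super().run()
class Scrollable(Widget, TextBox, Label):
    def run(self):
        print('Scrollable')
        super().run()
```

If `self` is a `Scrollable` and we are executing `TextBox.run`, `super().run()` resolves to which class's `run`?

L[Scrollable] = Scrollable + merge(L[Widget], L[TextBox], L[Label], [Widget TextBox Label])
  take Widget:  [Widget Frame Focusable object] + [TextBox Focusable object] + [Label Dialog Focusable object] + [Widget TextBox Label]
  take Frame:  [Frame Focusable object] + [TextBox Focusable object] + [Label Dialog Focusable object] + [TextBox Label]
  take TextBox:  [Focusable object] + [TextBox Focusable object] + [Label Dialog Focusable object] + [TextBox Label]
  take Label:  [Focusable object] + [Focusable object] + [Label Dialog Focusable object] + [Label]
  take Dialog:  [Focusable object] + [Focusable object] + [Dialog Focusable object]
  take Focusable:  [Focusable object] + [Focusable object] + [Focusable object]
  take object:  [object] + [object] + [object]
MRO: Scrollable Widget Frame TextBox Label Dialog Focusable object
super() in TextBox.run on a Scrollable instance goes to the class after TextBox in Scrollable's MRO: Label.

Label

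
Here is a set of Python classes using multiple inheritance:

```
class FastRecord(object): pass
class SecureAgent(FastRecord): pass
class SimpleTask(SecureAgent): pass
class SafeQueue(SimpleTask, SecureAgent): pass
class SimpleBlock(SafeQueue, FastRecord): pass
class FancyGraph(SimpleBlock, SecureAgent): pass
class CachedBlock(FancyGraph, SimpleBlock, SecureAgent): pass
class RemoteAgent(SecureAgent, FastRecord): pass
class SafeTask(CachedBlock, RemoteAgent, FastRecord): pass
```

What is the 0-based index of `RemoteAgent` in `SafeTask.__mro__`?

6

L[SafeTask] = SafeTask + merge(L[CachedBlock], L[RemoteAgent], L[FastRecord], [CachedBlock RemoteAgent FastRecord])
  take CachedBlock:  [CachedBlock FancyGraph SimpleBlock SafeQueue SimpleTask SecureAgent FastRecord object] + [RemoteAgent SecureAgent FastRecord object] + [FastRecord object] + [CachedBlock RemoteAgent FastRecord]
  take FancyGraph:  [FancyGraph SimpleBlock SafeQueue SimpleTask SecureAgent FastRecord object] + [RemoteAgent SecureAgent FastRecord object] + [FastRecord object] + [RemoteAgent FastRecord]
  take SimpleBlock:  [SimpleBlock SafeQueue SimpleTask SecureAgent FastRecord object] + [RemoteAgent SecureAgent FastRecord object] + [FastRecord object] + [RemoteAgent FastRecord]
  take SafeQueue:  [SafeQueue SimpleTask SecureAgent FastRecord object] + [RemoteAgent SecureAgent FastRecord object] + [FastRecord object] + [RemoteAgent FastRecord]
  take SimpleTask:  [SimpleTask SecureAgent FastRecord object] + [RemoteAgent SecureAgent FastRecord object] + [FastRecord object] + [RemoteAgent FastRecord]
  take RemoteAgent:  [SecureAgent FastRecord object] + [RemoteAgent SecureAgent FastRecord object] + [FastRecord object] + [RemoteAgent FastRecord]
  take SecureAgent:  [SecureAgent FastRecord object] + [SecureAgent FastRecord object] + [FastRecord object] + [FastRecord]
  take FastRecord:  [FastRecord object] + [FastRecord object] + [FastRecord object] + [FastRecord]
  take object:  [object] + [object] + [object]
MRO: SafeTask CachedBlock FancyGraph SimpleBlock SafeQueue SimpleTask RemoteAgent SecureAgent FastRecord object
RemoteAgent sits at index 6.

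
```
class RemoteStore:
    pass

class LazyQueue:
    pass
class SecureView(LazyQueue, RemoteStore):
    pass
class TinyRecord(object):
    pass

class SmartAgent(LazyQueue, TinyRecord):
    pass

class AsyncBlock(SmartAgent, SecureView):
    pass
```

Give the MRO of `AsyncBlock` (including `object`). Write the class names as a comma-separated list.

AsyncBlock, SmartAgent, SecureView, LazyQueue, TinyRecord, RemoteStore, object

L[AsyncBlock] = AsyncBlock + merge(L[SmartAgent], L[SecureView], [SmartAgent SecureView])
  take SmartAgent:  [SmartAgent LazyQueue TinyRecord object] + [SecureView LazyQueue RemoteStore object] + [SmartAgent SecureView]
  take SecureView:  [LazyQueue TinyRecord object] + [SecureView LazyQueue RemoteStore object] + [SecureView]
  take LazyQueue:  [LazyQueue TinyRecord object] + [LazyQueue RemoteStore object]
  take TinyRecord:  [TinyRecord object] + [RemoteStore object]
  take RemoteStore:  [object] + [RemoteStore object]
  take object:  [object] + [object]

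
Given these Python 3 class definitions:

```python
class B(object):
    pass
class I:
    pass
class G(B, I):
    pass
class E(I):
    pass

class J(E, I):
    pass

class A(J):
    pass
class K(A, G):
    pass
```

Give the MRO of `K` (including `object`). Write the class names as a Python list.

L[K] = K + merge(L[A], L[G], [A G])
  take A:  [A J E I object] + [G B I object] + [A G]
  take J:  [J E I object] + [G B I object] + [G]
  take E:  [E I object] + [G B I object] + [G]
  take G:  [I object] + [G B I object] + [G]
  take B:  [I object] + [B I object]
  take I:  [I object] + [I object]
  take object:  [object] + [object]

[K, A, J, E, G, B, I, object]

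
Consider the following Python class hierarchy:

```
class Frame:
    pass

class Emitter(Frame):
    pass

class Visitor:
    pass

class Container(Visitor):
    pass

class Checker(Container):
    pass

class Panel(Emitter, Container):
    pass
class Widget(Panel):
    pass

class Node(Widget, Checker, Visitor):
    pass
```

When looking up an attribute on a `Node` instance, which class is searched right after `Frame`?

L[Node] = Node + merge(L[Widget], L[Checker], L[Visitor], [Widget Checker Visitor])
  take Widget:  [Widget Panel Emitter Frame Container Visitor object] + [Checker Container Visitor object] + [Visitor object] + [Widget Checker Visitor]
  take Panel:  [Panel Emitter Frame Container Visitor object] + [Checker Container Visitor object] + [Visitor object] + [Checker Visitor]
  take Emitter:  [Emitter Frame Container Visitor object] + [Checker Container Visitor object] + [Visitor object] + [Checker Visitor]
  take Frame:  [Frame Container Visitor object] + [Checker Container Visitor object] + [Visitor object] + [Checker Visitor]
  take Checker:  [Container Visitor object] + [Checker Container Visitor object] + [Visitor object] + [Checker Visitor]
  take Container:  [Container Visitor object] + [Container Visitor object] + [Visitor object] + [Visitor]
  take Visitor:  [Visitor object] + [Visitor object] + [Visitor object] + [Visitor]
  take object:  [object] + [object] + [object]
MRO: Node Widget Panel Emitter Frame Checker Container Visitor object
Frame is at position 4; next is Checker.

Checker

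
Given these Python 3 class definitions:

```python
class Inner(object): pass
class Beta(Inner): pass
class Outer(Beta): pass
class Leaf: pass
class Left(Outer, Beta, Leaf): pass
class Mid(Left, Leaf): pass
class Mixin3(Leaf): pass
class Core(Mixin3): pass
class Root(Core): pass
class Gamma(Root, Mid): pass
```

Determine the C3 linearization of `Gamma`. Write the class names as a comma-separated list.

L[Gamma] = Gamma + merge(L[Root], L[Mid], [Root Mid])
  take Root:  [Root Core Mixin3 Leaf object] + [Mid Left Outer Beta Inner Leaf object] + [Root Mid]
  take Core:  [Core Mixin3 Leaf object] + [Mid Left Outer Beta Inner Leaf object] + [Mid]
  take Mixin3:  [Mixin3 Leaf object] + [Mid Left Outer Beta Inner Leaf object] + [Mid]
  take Mid:  [Leaf object] + [Mid Left Outer Beta Inner Leaf object] + [Mid]
  take Left:  [Leaf object] + [Left Outer Beta Inner Leaf object]
  take Outer:  [Leaf object] + [Outer Beta Inner Leaf object]
  take Beta:  [Leaf object] + [Beta Inner Leaf object]
  take Inner:  [Leaf object] + [Inner Leaf object]
  take Leaf:  [Leaf object] + [Leaf object]
  take object:  [object] + [object]

Gamma, Root, Core, Mixin3, Mid, Left, Outer, Beta, Inner, Leaf, object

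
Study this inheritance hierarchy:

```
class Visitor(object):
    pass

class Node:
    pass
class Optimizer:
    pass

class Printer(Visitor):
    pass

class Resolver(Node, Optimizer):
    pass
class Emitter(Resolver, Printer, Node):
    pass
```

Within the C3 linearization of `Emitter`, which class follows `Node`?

L[Emitter] = Emitter + merge(L[Resolver], L[Printer], L[Node], [Resolver Printer Node])
  take Resolver:  [Resolver Node Optimizer object] + [Printer Visitor object] + [Node object] + [Resolver Printer Node]
  take Printer:  [Node Optimizer object] + [Printer Visitor object] + [Node object] + [Printer Node]
  take Node:  [Node Optimizer object] + [Visitor object] + [Node object] + [Node]
  take Optimizer:  [Optimizer object] + [Visitor object] + [object]
  take Visitor:  [object] + [Visitor object] + [object]
  take object:  [object] + [object] + [object]
MRO: Emitter Resolver Printer Node Optimizer Visitor object
Node is at position 3; next is Optimizer.

Optimizer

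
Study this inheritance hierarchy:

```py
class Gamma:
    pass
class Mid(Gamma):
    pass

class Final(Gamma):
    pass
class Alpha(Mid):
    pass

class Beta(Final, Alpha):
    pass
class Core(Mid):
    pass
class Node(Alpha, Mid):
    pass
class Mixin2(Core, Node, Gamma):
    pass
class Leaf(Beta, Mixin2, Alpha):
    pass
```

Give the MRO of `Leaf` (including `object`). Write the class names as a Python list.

[Leaf, Beta, Final, Mixin2, Core, Node, Alpha, Mid, Gamma, object]

L[Leaf] = Leaf + merge(L[Beta], L[Mixin2], L[Alpha], [Beta Mixin2 Alpha])
  take Beta:  [Beta Final Alpha Mid Gamma object] + [Mixin2 Core Node Alpha Mid Gamma object] + [Alpha Mid Gamma object] + [Beta Mixin2 Alpha]
  take Final:  [Final Alpha Mid Gamma object] + [Mixin2 Core Node Alpha Mid Gamma object] + [Alpha Mid Gamma object] + [Mixin2 Alpha]
  take Mixin2:  [Alpha Mid Gamma object] + [Mixin2 Core Node Alpha Mid Gamma object] + [Alpha Mid Gamma object] + [Mixin2 Alpha]
  take Core:  [Alpha Mid Gamma object] + [Core Node Alpha Mid Gamma object] + [Alpha Mid Gamma object] + [Alpha]
  take Node:  [Alpha Mid Gamma object] + [Node Alpha Mid Gamma object] + [Alpha Mid Gamma object] + [Alpha]
  take Alpha:  [Alpha Mid Gamma object] + [Alpha Mid Gamma object] + [Alpha Mid Gamma object] + [Alpha]
  take Mid:  [Mid Gamma object] + [Mid Gamma object] + [Mid Gamma object]
  take Gamma:  [Gamma object] + [Gamma object] + [Gamma object]
  take object:  [object] + [object] + [object]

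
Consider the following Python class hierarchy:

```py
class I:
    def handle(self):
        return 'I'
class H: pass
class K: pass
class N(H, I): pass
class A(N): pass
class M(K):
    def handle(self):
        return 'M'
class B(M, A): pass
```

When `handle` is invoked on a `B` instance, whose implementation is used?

M

L[B] = B + merge(L[M], L[A], [M A])
  take M:  [M K object] + [A N H I object] + [M A]
  take K:  [K object] + [A N H I object] + [A]
  take A:  [object] + [A N H I object] + [A]
  take N:  [object] + [N H I object]
  take H:  [object] + [H I object]
  take I:  [object] + [I object]
  take object:  [object] + [object]
MRO: B M K A N H I object
handle is defined in: I, M. First along the MRO is M.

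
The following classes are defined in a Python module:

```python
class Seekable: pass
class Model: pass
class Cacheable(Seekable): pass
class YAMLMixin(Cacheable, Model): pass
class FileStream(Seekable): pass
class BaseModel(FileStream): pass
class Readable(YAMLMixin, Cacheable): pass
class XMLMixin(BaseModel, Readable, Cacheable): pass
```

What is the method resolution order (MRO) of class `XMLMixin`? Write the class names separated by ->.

L[XMLMixin] = XMLMixin + merge(L[BaseModel], L[Readable], L[Cacheable], [BaseModel Readable Cacheable])
  take BaseModel:  [BaseModel FileStream Seekable object] + [Readable YAMLMixin Cacheable Seekable Model object] + [Cacheable Seekable object] + [BaseModel Readable Cacheable]
  take FileStream:  [FileStream Seekable object] + [Readable YAMLMixin Cacheable Seekable Model object] + [Cacheable Seekable object] + [Readable Cacheable]
  take Readable:  [Seekable object] + [Readable YAMLMixin Cacheable Seekable Model object] + [Cacheable Seekable object] + [Readable Cacheable]
  take YAMLMixin:  [Seekable object] + [YAMLMixin Cacheable Seekable Model object] + [Cacheable Seekable object] + [Cacheable]
  take Cacheable:  [Seekable object] + [Cacheable Seekable Model object] + [Cacheable Seekable object] + [Cacheable]
  take Seekable:  [Seekable object] + [Seekable Model object] + [Seekable object]
  take Model:  [object] + [Model object] + [object]
  take object:  [object] + [object] + [object]

XMLMixin -> BaseModel -> FileStream -> Readable -> YAMLMixin -> Cacheable -> Seekable -> Model -> object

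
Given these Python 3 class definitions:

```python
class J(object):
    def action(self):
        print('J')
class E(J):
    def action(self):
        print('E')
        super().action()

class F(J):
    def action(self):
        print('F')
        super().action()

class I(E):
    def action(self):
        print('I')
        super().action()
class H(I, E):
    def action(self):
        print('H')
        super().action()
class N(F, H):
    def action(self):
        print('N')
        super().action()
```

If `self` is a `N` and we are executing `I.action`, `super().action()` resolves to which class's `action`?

E

L[N] = N + merge(L[F], L[H], [F H])
  take F:  [F J object] + [H I E J object] + [F H]
  take H:  [J object] + [H I E J object] + [H]
  take I:  [J object] + [I E J object]
  take E:  [J object] + [E J object]
  take J:  [J object] + [J object]
  take object:  [object] + [object]
MRO: N F H I E J object
super() in I.action on a N instance goes to the class after I in N's MRO: E.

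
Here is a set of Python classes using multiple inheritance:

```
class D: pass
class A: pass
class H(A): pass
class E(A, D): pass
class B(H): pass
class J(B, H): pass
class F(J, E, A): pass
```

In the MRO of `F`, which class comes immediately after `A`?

L[F] = F + merge(L[J], L[E], L[A], [J E A])
  take J:  [J B H A object] + [E A D object] + [A object] + [J E A]
  take B:  [B H A object] + [E A D object] + [A object] + [E A]
  take H:  [H A object] + [E A D object] + [A object] + [E A]
  take E:  [A object] + [E A D object] + [A object] + [E A]
  take A:  [A object] + [A D object] + [A object] + [A]
  take D:  [object] + [D object] + [object]
  take object:  [object] + [object] + [object]
MRO: F J B H E A D object
A is at position 5; next is D.

D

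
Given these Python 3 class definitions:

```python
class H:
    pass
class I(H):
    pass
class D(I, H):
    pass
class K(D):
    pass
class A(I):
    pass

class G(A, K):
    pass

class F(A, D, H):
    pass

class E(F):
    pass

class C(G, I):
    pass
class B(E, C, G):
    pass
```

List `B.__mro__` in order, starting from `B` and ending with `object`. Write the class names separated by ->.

B -> E -> F -> C -> G -> A -> K -> D -> I -> H -> object

L[B] = B + merge(L[E], L[C], L[G], [E C G])
  take E:  [E F A D I H object] + [C G A K D I H object] + [G A K D I H object] + [E C G]
  take F:  [F A D I H object] + [C G A K D I H object] + [G A K D I H object] + [C G]
  take C:  [A D I H object] + [C G A K D I H object] + [G A K D I H object] + [C G]
  take G:  [A D I H object] + [G A K D I H object] + [G A K D I H object] + [G]
  take A:  [A D I H object] + [A K D I H object] + [A K D I H object]
  take K:  [D I H object] + [K D I H object] + [K D I H object]
  take D:  [D I H object] + [D I H object] + [D I H object]
  take I:  [I H object] + [I H object] + [I H object]
  take H:  [H object] + [H object] + [H object]
  take object:  [object] + [object] + [object]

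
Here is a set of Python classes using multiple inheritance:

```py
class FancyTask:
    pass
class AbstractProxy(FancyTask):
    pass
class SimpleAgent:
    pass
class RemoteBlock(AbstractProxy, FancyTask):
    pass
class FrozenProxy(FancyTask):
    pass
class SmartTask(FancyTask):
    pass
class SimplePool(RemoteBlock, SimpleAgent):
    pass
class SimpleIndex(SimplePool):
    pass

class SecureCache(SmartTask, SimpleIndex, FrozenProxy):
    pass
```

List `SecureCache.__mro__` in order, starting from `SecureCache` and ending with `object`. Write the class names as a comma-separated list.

L[SecureCache] = SecureCache + merge(L[SmartTask], L[SimpleIndex], L[FrozenProxy], [SmartTask SimpleIndex FrozenProxy])
  take SmartTask:  [SmartTask FancyTask object] + [SimpleIndex SimplePool RemoteBlock AbstractProxy FancyTask SimpleAgent object] + [FrozenProxy FancyTask object] + [SmartTask SimpleIndex FrozenProxy]
  take SimpleIndex:  [FancyTask object] + [SimpleIndex SimplePool RemoteBlock AbstractProxy FancyTask SimpleAgent object] + [FrozenProxy FancyTask object] + [SimpleIndex FrozenProxy]
  take SimplePool:  [FancyTask object] + [SimplePool RemoteBlock AbstractProxy FancyTask SimpleAgent object] + [FrozenProxy FancyTask object] + [FrozenProxy]
  take RemoteBlock:  [FancyTask object] + [RemoteBlock AbstractProxy FancyTask SimpleAgent object] + [FrozenProxy FancyTask object] + [FrozenProxy]
  take AbstractProxy:  [FancyTask object] + [AbstractProxy FancyTask SimpleAgent object] + [FrozenProxy FancyTask object] + [FrozenProxy]
  take FrozenProxy:  [FancyTask object] + [FancyTask SimpleAgent object] + [FrozenProxy FancyTask object] + [FrozenProxy]
  take FancyTask:  [FancyTask object] + [FancyTask SimpleAgent object] + [FancyTask object]
  take SimpleAgent:  [object] + [SimpleAgent object] + [object]
  take object:  [object] + [object] + [object]

SecureCache, SmartTask, SimpleIndex, SimplePool, RemoteBlock, AbstractProxy, FrozenProxy, FancyTask, SimpleAgent, object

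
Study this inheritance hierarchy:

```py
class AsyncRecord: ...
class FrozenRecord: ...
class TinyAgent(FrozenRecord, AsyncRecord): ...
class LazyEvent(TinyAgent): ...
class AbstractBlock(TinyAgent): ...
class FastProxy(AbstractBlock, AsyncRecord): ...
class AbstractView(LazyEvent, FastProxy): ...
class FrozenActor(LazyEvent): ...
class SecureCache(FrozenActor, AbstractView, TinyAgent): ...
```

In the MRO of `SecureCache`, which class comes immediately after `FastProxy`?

L[SecureCache] = SecureCache + merge(L[FrozenActor], L[AbstractView], L[TinyAgent], [FrozenActor AbstractView TinyAgent])
  take FrozenActor:  [FrozenActor LazyEvent TinyAgent FrozenRecord AsyncRecord object] + [AbstractView LazyEvent FastProxy AbstractBlock TinyAgent FrozenRecord AsyncRecord object] + [TinyAgent FrozenRecord AsyncRecord object] + [FrozenActor AbstractView TinyAgent]
  take AbstractView:  [LazyEvent TinyAgent FrozenRecord AsyncRecord object] + [AbstractView LazyEvent FastProxy AbstractBlock TinyAgent FrozenRecord AsyncRecord object] + [TinyAgent FrozenRecord AsyncRecord object] + [AbstractView TinyAgent]
  take LazyEvent:  [LazyEvent TinyAgent FrozenRecord AsyncRecord object] + [LazyEvent FastProxy AbstractBlock TinyAgent FrozenRecord AsyncRecord object] + [TinyAgent FrozenRecord AsyncRecord object] + [TinyAgent]
  take FastProxy:  [TinyAgent FrozenRecord AsyncRecord object] + [FastProxy AbstractBlock TinyAgent FrozenRecord AsyncRecord object] + [TinyAgent FrozenRecord AsyncRecord object] + [TinyAgent]
  take AbstractBlock:  [TinyAgent FrozenRecord AsyncRecord object] + [AbstractBlock TinyAgent FrozenRecord AsyncRecord object] + [TinyAgent FrozenRecord AsyncRecord object] + [TinyAgent]
  take TinyAgent:  [TinyAgent FrozenRecord AsyncRecord object] + [TinyAgent FrozenRecord AsyncRecord object] + [TinyAgent FrozenRecord AsyncRecord object] + [TinyAgent]
  take FrozenRecord:  [FrozenRecord AsyncRecord object] + [FrozenRecord AsyncRecord object] + [FrozenRecord AsyncRecord object]
  take AsyncRecord:  [AsyncRecord object] + [AsyncRecord object] + [AsyncRecord object]
  take object:  [object] + [object] + [object]
MRO: SecureCache FrozenActor AbstractView LazyEvent FastProxy AbstractBlock TinyAgent FrozenRecord AsyncRecord object
FastProxy is at position 4; next is AbstractBlock.

AbstractBlock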